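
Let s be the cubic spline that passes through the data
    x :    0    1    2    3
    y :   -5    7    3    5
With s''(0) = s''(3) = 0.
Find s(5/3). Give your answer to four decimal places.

With m_i denoting the second derivative at x_i, h_i = 1, 1, 1, and Δ_i = (y_(i+1) − y_i)/h_i = 12, -4, 2:
  1·m_0 + 4·m_1 + 1·m_2 = 6(Δ_1 - Δ_0) = -96
  1·m_1 + 4·m_2 + 1·m_3 = 6(Δ_2 - Δ_1) = 36
Natural end conditions: m_0 = m_3 = 0.
Solving: m_0 = 0, m_1 = -28, m_2 = 16, m_3 = 0.
On [1, 2], s(x) = 7 + 8/3·(x - 1) - 14·(x - 1)² + 22/3·(x - 1)³.
With (x - 1) = 2/3: s(5/3) = 383/81.

4.7284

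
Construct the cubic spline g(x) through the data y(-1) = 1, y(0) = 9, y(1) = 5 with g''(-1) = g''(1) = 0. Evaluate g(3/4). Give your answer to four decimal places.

Let M_i = g''(x_i). Step sizes h_i = 1, 1; slopes of the chords Δ_i = (y_(i+1) - y_i)/h_i = 8, -4.
  1·M_0 + 4·M_1 + 1·M_2 = 6(Δ_1 - Δ_0) = -72
Natural end conditions: M_0 = M_2 = 0.
Hence M_0 = 0, M_1 = -18, M_2 = 0.
On [0, 1], g(x) = 9 + 2·x - 9·x² + 3·x³.
With x = 3/4: g(3/4) = 429/64.

6.7031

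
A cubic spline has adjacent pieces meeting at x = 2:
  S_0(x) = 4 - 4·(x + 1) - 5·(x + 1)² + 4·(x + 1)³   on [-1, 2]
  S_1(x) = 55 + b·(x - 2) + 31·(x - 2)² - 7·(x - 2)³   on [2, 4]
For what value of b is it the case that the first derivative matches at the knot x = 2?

74

S_0'(x) = -4 - 10·(x + 1) + 12·(x + 1)², so S_0'(2) = 74. On the right, S_1'(2) = b, so b = 74.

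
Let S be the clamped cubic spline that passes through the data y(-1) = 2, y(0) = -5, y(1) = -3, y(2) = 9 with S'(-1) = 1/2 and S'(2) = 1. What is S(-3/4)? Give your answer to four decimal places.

Put σ_i = S'' at the i-th knot. Here h = (1, 1, 1) and Δ = (-7, 2, 12), so the interior equations h_(i-1)·σ_(i-1) + 2(h_(i-1)+h_i)·σ_i + h_i·σ_(i+1) = 6(Δ_i − Δ_(i-1)) read
  1·σ_0 + 4·σ_1 + 1·σ_2 = 6(Δ_1 - Δ_0) = 54
  1·σ_1 + 4·σ_2 + 1·σ_3 = 6(Δ_2 - Δ_1) = 60
Clamped end conditions give two more equations: 2h_0·σ_0 + h_0·σ_1 = 6(Δ_0 - S'(-1)) = -45 and h_2·σ_2 + 2h_2·σ_3 = 6(S'(2) - Δ_2) = -66.
Hence σ_0 = -454/15, σ_1 = 233/15, σ_2 = 332/15, σ_3 = -661/15.
On [-1, 0], S(t) = 2 + 1/2·(t + 1) - 227/15·(t + 1)² + 229/30·(t + 1)³.
With (t + 1) = 1/4: S(-3/4) = 831/640.

1.2984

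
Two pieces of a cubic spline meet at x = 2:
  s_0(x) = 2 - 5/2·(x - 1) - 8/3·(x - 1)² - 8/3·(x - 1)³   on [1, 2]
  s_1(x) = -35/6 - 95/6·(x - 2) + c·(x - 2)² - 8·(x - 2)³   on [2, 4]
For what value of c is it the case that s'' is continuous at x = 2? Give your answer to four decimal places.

s_0''(x) = -16/3 - 16·(x - 1), so s_0''(2) = -64/3. On the right, s_1''(2) = 2c, so c = -32/3.

-10.6667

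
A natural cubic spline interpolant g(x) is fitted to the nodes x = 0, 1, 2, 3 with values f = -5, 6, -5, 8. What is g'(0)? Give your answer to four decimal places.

18.4667

Let σ_i = g''(x_i). Step sizes h_i = 1, 1, 1; slopes of the chords Δ_i = (y_(i+1) - y_i)/h_i = 11, -11, 13.
  1·σ_0 + 4·σ_1 + 1·σ_2 = 6(Δ_1 - Δ_0) = -132
  1·σ_1 + 4·σ_2 + 1·σ_3 = 6(Δ_2 - Δ_1) = 144
Natural end conditions: σ_0 = σ_3 = 0.
Hence σ_0 = 0, σ_1 = -224/5, σ_2 = 236/5, σ_3 = 0.
On [0, 1], g'(x) = b_0 + 2c_0·x + 3d_0·x² with b_0 = Δ_0 - h_0(2σ_0 + σ_1)/6 = 277/15, c_0 = σ_0/2 = 0, d_0 = (σ_1 - σ_0)/(6h_0) = -112/15. So g'(0) = 277/15.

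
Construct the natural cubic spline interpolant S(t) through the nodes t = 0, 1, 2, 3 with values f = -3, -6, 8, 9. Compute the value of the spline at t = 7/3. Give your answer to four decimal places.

10.0370

Let M_i = S''(x_i). Step sizes h_i = 1, 1, 1; slopes of the chords Δ_i = (y_(i+1) - y_i)/h_i = -3, 14, 1.
  1·M_0 + 4·M_1 + 1·M_2 = 6(Δ_1 - Δ_0) = 102
  1·M_1 + 4·M_2 + 1·M_3 = 6(Δ_2 - Δ_1) = -78
Natural end conditions: M_0 = M_3 = 0.
Solving: M_0 = 0, M_1 = 162/5, M_2 = -138/5, M_3 = 0.
On [2, 3], S(t) = 8 + 51/5·(t - 2) - 69/5·(t - 2)² + 23/5·(t - 2)³.
With (t - 2) = 1/3: S(7/3) = 271/27.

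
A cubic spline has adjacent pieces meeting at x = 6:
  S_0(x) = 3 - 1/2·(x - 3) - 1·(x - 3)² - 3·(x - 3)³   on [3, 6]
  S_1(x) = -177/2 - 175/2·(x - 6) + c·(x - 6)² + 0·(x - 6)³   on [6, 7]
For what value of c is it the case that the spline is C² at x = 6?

S_0''(x) = -2 - 18·(x - 3), so S_0''(6) = -56. On the right, S_1''(6) = 2c, so c = -28.

-28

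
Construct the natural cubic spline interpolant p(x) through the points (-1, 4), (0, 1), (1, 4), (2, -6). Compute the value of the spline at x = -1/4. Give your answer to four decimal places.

0.9406

With m_i denoting the second derivative at x_i, h_i = 1, 1, 1, and Δ_i = (y_(i+1) − y_i)/h_i = -3, 3, -10:
  1·m_0 + 4·m_1 + 1·m_2 = 6(Δ_1 - Δ_0) = 36
  1·m_1 + 4·m_2 + 1·m_3 = 6(Δ_2 - Δ_1) = -78
Natural end conditions: m_0 = m_3 = 0.
Hence m_0 = 0, m_1 = 74/5, m_2 = -116/5, m_3 = 0.
On [-1, 0], p(x) = 4 - 82/15·(x + 1) + 0·(x + 1)² + 37/15·(x + 1)³.
With (x + 1) = 3/4: p(-1/4) = 301/320.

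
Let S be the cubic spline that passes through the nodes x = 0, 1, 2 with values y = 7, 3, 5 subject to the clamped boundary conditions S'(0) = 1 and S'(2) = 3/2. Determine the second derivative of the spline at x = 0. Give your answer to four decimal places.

Put m_i = S'' at the i-th knot. Here h = (1, 1) and Δ = (-4, 2), so the interior equations h_(i-1)·m_(i-1) + 2(h_(i-1)+h_i)·m_i + h_i·m_(i+1) = 6(Δ_i − Δ_(i-1)) read
  1·m_0 + 4·m_1 + 1·m_2 = 6(Δ_1 - Δ_0) = 36
Clamped end conditions give two more equations: 2h_0·m_0 + h_0·m_1 = 6(Δ_0 - S'(0)) = -30 and h_1·m_1 + 2h_1·m_2 = 6(S'(2) - Δ_1) = -3.
Solving the tridiagonal system: m_0 = -95/4, m_1 = 35/2, m_2 = -41/4.

-23.7500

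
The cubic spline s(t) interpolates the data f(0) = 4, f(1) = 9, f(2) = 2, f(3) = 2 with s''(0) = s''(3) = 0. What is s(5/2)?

1

Let m_i = s''(x_i). Step sizes h_i = 1, 1, 1; slopes of the chords Δ_i = (y_(i+1) - y_i)/h_i = 5, -7, 0.
  1·m_0 + 4·m_1 + 1·m_2 = 6(Δ_1 - Δ_0) = -72
  1·m_1 + 4·m_2 + 1·m_3 = 6(Δ_2 - Δ_1) = 42
Natural end conditions: m_0 = m_3 = 0.
Forward elimination and back-substitution give m_0 = 0, m_1 = -22, m_2 = 16, m_3 = 0.
On [2, 3], s(t) = 2 - 16/3·(t - 2) + 8·(t - 2)² - 8/3·(t - 2)³.
With (t - 2) = 1/2: s(5/2) = 1.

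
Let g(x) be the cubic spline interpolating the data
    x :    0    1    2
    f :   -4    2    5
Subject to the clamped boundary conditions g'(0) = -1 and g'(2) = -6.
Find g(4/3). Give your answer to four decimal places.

With M_i denoting the second derivative at x_i, h_i = 1, 1, and Δ_i = (y_(i+1) − y_i)/h_i = 6, 3:
  1·M_0 + 4·M_1 + 1·M_2 = 6(Δ_1 - Δ_0) = -18
Clamped end conditions give two more equations: 2h_0·M_0 + h_0·M_1 = 6(Δ_0 - g'(0)) = 42 and h_1·M_1 + 2h_1·M_2 = 6(g'(2) - Δ_1) = -54.
Solving the tridiagonal system: M_0 = 23, M_1 = -4, M_2 = -25.
On [1, 2], g(x) = 2 + 17/2·(x - 1) - 2·(x - 1)² - 7/2·(x - 1)³.
With (x - 1) = 1/3: g(4/3) = 121/27.

4.4815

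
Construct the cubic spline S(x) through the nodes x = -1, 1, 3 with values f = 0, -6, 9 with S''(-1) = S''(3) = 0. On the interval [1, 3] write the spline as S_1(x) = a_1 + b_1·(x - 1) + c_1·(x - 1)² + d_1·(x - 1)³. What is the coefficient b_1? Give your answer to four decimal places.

2.2500

Write σ_i for S''(x_i). With h_i = 2, 2 and divided differences Δ_i = -3, 15/2, the continuity of S' gives the tridiagonal system
  2·σ_0 + 8·σ_1 + 2·σ_2 = 6(Δ_1 - Δ_0) = 63
Natural end conditions: σ_0 = σ_2 = 0.
Solving: σ_0 = 0, σ_1 = 63/8, σ_2 = 0.
On [1, 3], with S_1(x) = a_1 + b_1·(x - 1) + c_1·(x - 1)² + d_1·(x - 1)³: c_1 = σ_1/2 = 63/16, d_1 = (σ_2 - σ_1)/(6h_1) = -21/32, b_1 = Δ_1 - h_1(2σ_1 + σ_2)/6 = 9/4.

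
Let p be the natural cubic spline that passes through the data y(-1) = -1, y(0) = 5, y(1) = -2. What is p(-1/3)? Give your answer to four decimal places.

Put M_i = p'' at the i-th knot. Here h = (1, 1) and Δ = (6, -7), so the interior equations h_(i-1)·M_(i-1) + 2(h_(i-1)+h_i)·M_i + h_i·M_(i+1) = 6(Δ_i − Δ_(i-1)) read
  1·M_0 + 4·M_1 + 1·M_2 = 6(Δ_1 - Δ_0) = -78
Natural end conditions: M_0 = M_2 = 0.
Solving: M_0 = 0, M_1 = -39/2, M_2 = 0.
On [-1, 0], p(x) = -1 + 37/4·(x + 1) + 0·(x + 1)² - 13/4·(x + 1)³.
With (x + 1) = 2/3: p(-1/3) = 227/54.

4.2037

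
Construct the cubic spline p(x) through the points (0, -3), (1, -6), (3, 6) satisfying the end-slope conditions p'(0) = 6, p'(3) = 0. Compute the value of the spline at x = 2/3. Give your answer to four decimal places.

-4.4815

Put m_i = p'' at the i-th knot. Here h = (1, 2) and Δ = (-3, 6), so the interior equations h_(i-1)·m_(i-1) + 2(h_(i-1)+h_i)·m_i + h_i·m_(i+1) = 6(Δ_i − Δ_(i-1)) read
  1·m_0 + 6·m_1 + 2·m_2 = 6(Δ_1 - Δ_0) = 54
Clamped end conditions give two more equations: 2h_0·m_0 + h_0·m_1 = 6(Δ_0 - p'(0)) = -54 and h_1·m_1 + 2h_1·m_2 = 6(p'(3) - Δ_1) = -36.
Solving the tridiagonal system: m_0 = -38, m_1 = 22, m_2 = -20.
On [0, 1], p(x) = -3 + 6·x - 19·x² + 10·x³.
With x = 2/3: p(2/3) = -121/27.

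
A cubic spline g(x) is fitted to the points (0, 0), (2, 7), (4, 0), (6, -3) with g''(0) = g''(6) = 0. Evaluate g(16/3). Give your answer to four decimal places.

With M_i denoting the second derivative at x_i, h_i = 2, 2, 2, and Δ_i = (y_(i+1) − y_i)/h_i = 7/2, -7/2, -3/2:
  2·M_0 + 8·M_1 + 2·M_2 = 6(Δ_1 - Δ_0) = -42
  2·M_1 + 8·M_2 + 2·M_3 = 6(Δ_2 - Δ_1) = 12
Natural end conditions: M_0 = M_3 = 0.
Solving the tridiagonal system: M_0 = 0, M_1 = -6, M_2 = 3, M_3 = 0.
On [4, 6], g(x) = 0 - 7/2·(x - 4) + 3/2·(x - 4)² - 1/4·(x - 4)³.
With (x - 4) = 4/3: g(16/3) = -70/27.

-2.5926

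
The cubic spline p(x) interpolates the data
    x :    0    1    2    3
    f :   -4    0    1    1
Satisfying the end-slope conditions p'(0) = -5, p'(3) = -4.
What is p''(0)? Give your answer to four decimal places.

34.2667

Write M_i for p''(x_i). With h_i = 1, 1, 1 and divided differences Δ_i = 4, 1, 0, the continuity of p' gives the tridiagonal system
  1·M_0 + 4·M_1 + 1·M_2 = 6(Δ_1 - Δ_0) = -18
  1·M_1 + 4·M_2 + 1·M_3 = 6(Δ_2 - Δ_1) = -6
Clamped end conditions give two more equations: 2h_0·M_0 + h_0·M_1 = 6(Δ_0 - p'(0)) = 54 and h_2·M_2 + 2h_2·M_3 = 6(p'(3) - Δ_2) = -24.
Solving: M_0 = 514/15, M_1 = -218/15, M_2 = 88/15, M_3 = -224/15.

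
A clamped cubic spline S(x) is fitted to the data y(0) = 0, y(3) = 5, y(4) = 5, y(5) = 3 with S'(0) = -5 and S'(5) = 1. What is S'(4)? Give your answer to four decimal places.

With M_i denoting the second derivative at x_i, h_i = 3, 1, 1, and Δ_i = (y_(i+1) − y_i)/h_i = 5/3, 0, -2:
  3·M_0 + 8·M_1 + 1·M_2 = 6(Δ_1 - Δ_0) = -10
  1·M_1 + 4·M_2 + 1·M_3 = 6(Δ_2 - Δ_1) = -12
Clamped end conditions give two more equations: 2h_0·M_0 + h_0·M_1 = 6(Δ_0 - S'(0)) = 40 and h_2·M_2 + 2h_2·M_3 = 6(S'(5) - Δ_2) = 18.
Hence M_0 = 748/87, M_1 = -112/29, M_2 = -142/29, M_3 = 332/29.
On [4, 5], S'(x) = b_2 + 2c_2·(x - 4) + 3d_2·(x - 4)² with b_2 = Δ_2 - h_2(2M_2 + M_3)/6 = -66/29, c_2 = M_2/2 = -71/29, d_2 = (M_3 - M_2)/(6h_2) = 79/29. So S'(4) = -66/29.

-2.2759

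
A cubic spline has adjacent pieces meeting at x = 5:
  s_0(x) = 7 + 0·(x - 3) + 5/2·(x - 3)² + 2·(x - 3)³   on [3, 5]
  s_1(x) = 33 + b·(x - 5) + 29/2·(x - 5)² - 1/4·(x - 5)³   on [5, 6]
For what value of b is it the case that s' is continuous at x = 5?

s_0'(x) = 0 + 5·(x - 3) + 6·(x - 3)², so s_0'(5) = 34. On the right, s_1'(5) = b, so b = 34.

34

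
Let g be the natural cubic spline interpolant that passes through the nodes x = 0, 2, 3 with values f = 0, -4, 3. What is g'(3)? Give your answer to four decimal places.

With M_i denoting the second derivative at x_i, h_i = 2, 1, and Δ_i = (y_(i+1) − y_i)/h_i = -2, 7:
  2·M_0 + 6·M_1 + 1·M_2 = 6(Δ_1 - Δ_0) = 54
Natural end conditions: M_0 = M_2 = 0.
Hence M_0 = 0, M_1 = 9, M_2 = 0.
On [2, 3], g'(x) = b_1 + 2c_1·(x - 2) + 3d_1·(x - 2)² with b_1 = Δ_1 - h_1(2M_1 + M_2)/6 = 4, c_1 = M_1/2 = 9/2, d_1 = (M_2 - M_1)/(6h_1) = -3/2. So g'(3) = 17/2.

8.5000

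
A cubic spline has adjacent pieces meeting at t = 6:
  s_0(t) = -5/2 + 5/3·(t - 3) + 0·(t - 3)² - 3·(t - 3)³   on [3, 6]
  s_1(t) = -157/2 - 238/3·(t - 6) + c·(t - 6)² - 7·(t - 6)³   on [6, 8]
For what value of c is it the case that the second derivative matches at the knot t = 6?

-27

s_0''(t) = 0 - 18·(t - 3), so s_0''(6) = -54. On the right, s_1''(6) = 2c, so c = -27.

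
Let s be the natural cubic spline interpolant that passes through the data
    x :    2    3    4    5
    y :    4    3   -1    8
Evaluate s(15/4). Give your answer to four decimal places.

-0.8125

Let M_i = s''(x_i). Step sizes h_i = 1, 1, 1; slopes of the chords Δ_i = (y_(i+1) - y_i)/h_i = -1, -4, 9.
  1·M_0 + 4·M_1 + 1·M_2 = 6(Δ_1 - Δ_0) = -18
  1·M_1 + 4·M_2 + 1·M_3 = 6(Δ_2 - Δ_1) = 78
Natural end conditions: M_0 = M_3 = 0.
Solving the tridiagonal system: M_0 = 0, M_1 = -10, M_2 = 22, M_3 = 0.
On [3, 4], s(x) = 3 - 13/3·(x - 3) - 5·(x - 3)² + 16/3·(x - 3)³.
With (x - 3) = 3/4: s(15/4) = -13/16.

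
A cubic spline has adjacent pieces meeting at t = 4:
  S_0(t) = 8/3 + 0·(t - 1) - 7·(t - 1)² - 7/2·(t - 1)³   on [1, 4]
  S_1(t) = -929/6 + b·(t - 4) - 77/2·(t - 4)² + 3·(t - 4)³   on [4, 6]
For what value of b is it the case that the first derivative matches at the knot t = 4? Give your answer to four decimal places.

S_0'(t) = 0 - 14·(t - 1) - 21/2·(t - 1)², so S_0'(4) = -273/2. On the right, S_1'(4) = b, so b = -273/2.

-136.5000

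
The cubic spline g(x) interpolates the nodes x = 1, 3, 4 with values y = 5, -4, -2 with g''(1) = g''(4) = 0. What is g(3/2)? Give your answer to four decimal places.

1.7344

Write M_i for g''(x_i). With h_i = 2, 1 and divided differences Δ_i = -9/2, 2, the continuity of g' gives the tridiagonal system
  2·M_0 + 6·M_1 + 1·M_2 = 6(Δ_1 - Δ_0) = 39
Natural end conditions: M_0 = M_2 = 0.
Forward elimination and back-substitution give M_0 = 0, M_1 = 13/2, M_2 = 0.
On [1, 3], g(x) = 5 - 20/3·(x - 1) + 0·(x - 1)² + 13/24·(x - 1)³.
With (x - 1) = 1/2: g(3/2) = 111/64.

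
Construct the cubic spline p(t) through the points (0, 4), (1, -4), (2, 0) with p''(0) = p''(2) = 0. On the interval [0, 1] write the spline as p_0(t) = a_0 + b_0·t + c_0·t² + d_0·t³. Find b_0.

-11

Write M_i for p''(x_i). With h_i = 1, 1 and divided differences Δ_i = -8, 4, the continuity of p' gives the tridiagonal system
  1·M_0 + 4·M_1 + 1·M_2 = 6(Δ_1 - Δ_0) = 72
Natural end conditions: M_0 = M_2 = 0.
Solving: M_0 = 0, M_1 = 18, M_2 = 0.
On [0, 1], with p_0(t) = a_0 + b_0·t + c_0·t² + d_0·t³: c_0 = M_0/2 = 0, d_0 = (M_1 - M_0)/(6h_0) = 3, b_0 = Δ_0 - h_0(2M_0 + M_1)/6 = -11.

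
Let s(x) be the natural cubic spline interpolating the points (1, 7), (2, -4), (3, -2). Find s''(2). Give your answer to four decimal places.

19.5000

Write M_i for s''(x_i). With h_i = 1, 1 and divided differences Δ_i = -11, 2, the continuity of s' gives the tridiagonal system
  1·M_0 + 4·M_1 + 1·M_2 = 6(Δ_1 - Δ_0) = 78
Natural end conditions: M_0 = M_2 = 0.
Solving: M_0 = 0, M_1 = 39/2, M_2 = 0.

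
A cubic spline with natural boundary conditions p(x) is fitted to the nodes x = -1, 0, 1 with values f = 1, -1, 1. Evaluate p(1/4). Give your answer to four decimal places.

-0.8281

Write m_i for p''(x_i). With h_i = 1, 1 and divided differences Δ_i = -2, 2, the continuity of p' gives the tridiagonal system
  1·m_0 + 4·m_1 + 1·m_2 = 6(Δ_1 - Δ_0) = 24
Natural end conditions: m_0 = m_2 = 0.
Hence m_0 = 0, m_1 = 6, m_2 = 0.
On [0, 1], p(x) = -1 + 0·x + 3·x² - 1·x³.
With x = 1/4: p(1/4) = -53/64.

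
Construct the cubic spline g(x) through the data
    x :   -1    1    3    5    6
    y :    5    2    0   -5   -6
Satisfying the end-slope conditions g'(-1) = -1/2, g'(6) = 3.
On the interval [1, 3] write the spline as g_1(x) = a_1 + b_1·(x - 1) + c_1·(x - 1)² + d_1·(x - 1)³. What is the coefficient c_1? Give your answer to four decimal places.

Put M_i = g'' at the i-th knot. Here h = (2, 2, 2, 1) and Δ = (-3/2, -1, -5/2, -1), so the interior equations h_(i-1)·M_(i-1) + 2(h_(i-1)+h_i)·M_i + h_i·M_(i+1) = 6(Δ_i − Δ_(i-1)) read
  2·M_0 + 8·M_1 + 2·M_2 = 6(Δ_1 - Δ_0) = 3
  2·M_1 + 8·M_2 + 2·M_3 = 6(Δ_2 - Δ_1) = -9
  2·M_2 + 6·M_3 + 1·M_4 = 6(Δ_3 - Δ_2) = 9
Clamped end conditions give two more equations: 2h_0·M_0 + h_0·M_1 = 6(Δ_0 - g'(-1)) = -6 and h_3·M_3 + 2h_3·M_4 = 6(g'(6) - Δ_3) = 24.
Solving the tridiagonal system: M_0 = -367/172, M_1 = 109/86, M_2 = -247/172, M_3 = -1/43, M_4 = 1033/86.
On [1, 3], with g_1(x) = a_1 + b_1·(x - 1) + c_1·(x - 1)² + d_1·(x - 1)³: c_1 = M_1/2 = 109/172, d_1 = (M_2 - M_1)/(6h_1) = -155/688, b_1 = Δ_1 - h_1(2M_1 + M_2)/6 = -235/172.

0.6337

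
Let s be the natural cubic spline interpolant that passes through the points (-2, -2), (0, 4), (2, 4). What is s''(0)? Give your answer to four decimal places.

-2.2500

Write σ_i for s''(x_i). With h_i = 2, 2 and divided differences Δ_i = 3, 0, the continuity of s' gives the tridiagonal system
  2·σ_0 + 8·σ_1 + 2·σ_2 = 6(Δ_1 - Δ_0) = -18
Natural end conditions: σ_0 = σ_2 = 0.
Solving the tridiagonal system: σ_0 = 0, σ_1 = -9/4, σ_2 = 0.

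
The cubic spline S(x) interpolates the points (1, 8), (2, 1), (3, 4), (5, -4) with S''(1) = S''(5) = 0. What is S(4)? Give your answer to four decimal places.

2.4783

Put m_i = S'' at the i-th knot. Here h = (1, 1, 2) and Δ = (-7, 3, -4), so the interior equations h_(i-1)·m_(i-1) + 2(h_(i-1)+h_i)·m_i + h_i·m_(i+1) = 6(Δ_i − Δ_(i-1)) read
  1·m_0 + 4·m_1 + 1·m_2 = 6(Δ_1 - Δ_0) = 60
  1·m_1 + 6·m_2 + 2·m_3 = 6(Δ_2 - Δ_1) = -42
Natural end conditions: m_0 = m_3 = 0.
Forward elimination and back-substitution give m_0 = 0, m_1 = 402/23, m_2 = -228/23, m_3 = 0.
On [3, 5], S(x) = 4 + 60/23·(x - 3) - 114/23·(x - 3)² + 19/23·(x - 3)³.
With (x - 3) = 1: S(4) = 57/23.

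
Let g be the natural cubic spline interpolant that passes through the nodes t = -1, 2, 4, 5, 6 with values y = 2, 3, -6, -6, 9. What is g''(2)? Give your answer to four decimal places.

Put σ_i = g'' at the i-th knot. Here h = (3, 2, 1, 1) and Δ = (1/3, -9/2, 0, 15), so the interior equations h_(i-1)·σ_(i-1) + 2(h_(i-1)+h_i)·σ_i + h_i·σ_(i+1) = 6(Δ_i − Δ_(i-1)) read
  3·σ_0 + 10·σ_1 + 2·σ_2 = 6(Δ_1 - Δ_0) = -29
  2·σ_1 + 6·σ_2 + 1·σ_3 = 6(Δ_2 - Δ_1) = 27
  1·σ_2 + 4·σ_3 + 1·σ_4 = 6(Δ_3 - Δ_2) = 90
Natural end conditions: σ_0 = σ_4 = 0.
Forward elimination and back-substitution give σ_0 = 0, σ_1 = -703/214, σ_2 = 206/107, σ_3 = 2356/107, σ_4 = 0.

-3.2850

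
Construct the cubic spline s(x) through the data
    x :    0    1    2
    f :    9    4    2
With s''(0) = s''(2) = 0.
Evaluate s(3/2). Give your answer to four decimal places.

2.7188

Put M_i = s'' at the i-th knot. Here h = (1, 1) and Δ = (-5, -2), so the interior equations h_(i-1)·M_(i-1) + 2(h_(i-1)+h_i)·M_i + h_i·M_(i+1) = 6(Δ_i − Δ_(i-1)) read
  1·M_0 + 4·M_1 + 1·M_2 = 6(Δ_1 - Δ_0) = 18
Natural end conditions: M_0 = M_2 = 0.
Forward elimination and back-substitution give M_0 = 0, M_1 = 9/2, M_2 = 0.
On [1, 2], s(x) = 4 - 7/2·(x - 1) + 9/4·(x - 1)² - 3/4·(x - 1)³.
With (x - 1) = 1/2: s(3/2) = 87/32.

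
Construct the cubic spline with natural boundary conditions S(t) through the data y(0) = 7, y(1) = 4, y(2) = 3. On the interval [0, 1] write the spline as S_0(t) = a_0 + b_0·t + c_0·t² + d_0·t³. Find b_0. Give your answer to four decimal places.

-3.5000

Put m_i = S'' at the i-th knot. Here h = (1, 1) and Δ = (-3, -1), so the interior equations h_(i-1)·m_(i-1) + 2(h_(i-1)+h_i)·m_i + h_i·m_(i+1) = 6(Δ_i − Δ_(i-1)) read
  1·m_0 + 4·m_1 + 1·m_2 = 6(Δ_1 - Δ_0) = 12
Natural end conditions: m_0 = m_2 = 0.
Solving: m_0 = 0, m_1 = 3, m_2 = 0.
On [0, 1], with S_0(t) = a_0 + b_0·t + c_0·t² + d_0·t³: c_0 = m_0/2 = 0, d_0 = (m_1 - m_0)/(6h_0) = 1/2, b_0 = Δ_0 - h_0(2m_0 + m_1)/6 = -7/2.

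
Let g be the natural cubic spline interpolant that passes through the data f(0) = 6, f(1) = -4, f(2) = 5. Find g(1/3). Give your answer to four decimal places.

1.2593

With M_i denoting the second derivative at x_i, h_i = 1, 1, and Δ_i = (y_(i+1) − y_i)/h_i = -10, 9:
  1·M_0 + 4·M_1 + 1·M_2 = 6(Δ_1 - Δ_0) = 114
Natural end conditions: M_0 = M_2 = 0.
Forward elimination and back-substitution give M_0 = 0, M_1 = 57/2, M_2 = 0.
On [0, 1], g(t) = 6 - 59/4·t + 0·t² + 19/4·t³.
With t = 1/3: g(1/3) = 34/27.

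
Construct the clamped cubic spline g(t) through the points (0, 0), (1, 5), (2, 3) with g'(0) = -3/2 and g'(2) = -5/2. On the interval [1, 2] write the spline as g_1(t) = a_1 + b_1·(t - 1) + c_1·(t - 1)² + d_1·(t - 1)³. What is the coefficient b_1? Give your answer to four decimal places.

Write m_i for g''(x_i). With h_i = 1, 1 and divided differences Δ_i = 5, -2, the continuity of g' gives the tridiagonal system
  1·m_0 + 4·m_1 + 1·m_2 = 6(Δ_1 - Δ_0) = -42
Clamped end conditions give two more equations: 2h_0·m_0 + h_0·m_1 = 6(Δ_0 - g'(0)) = 39 and h_1·m_1 + 2h_1·m_2 = 6(g'(2) - Δ_1) = -3.
Solving: m_0 = 59/2, m_1 = -20, m_2 = 17/2.
On [1, 2], with g_1(t) = a_1 + b_1·(t - 1) + c_1·(t - 1)² + d_1·(t - 1)³: c_1 = m_1/2 = -10, d_1 = (m_2 - m_1)/(6h_1) = 19/4, b_1 = Δ_1 - h_1(2m_1 + m_2)/6 = 13/4.

3.2500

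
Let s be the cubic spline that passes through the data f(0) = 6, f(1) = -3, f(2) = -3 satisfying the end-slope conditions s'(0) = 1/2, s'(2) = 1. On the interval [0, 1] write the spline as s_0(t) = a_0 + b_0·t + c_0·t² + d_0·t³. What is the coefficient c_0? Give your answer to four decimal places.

-20.8750

Put m_i = s'' at the i-th knot. Here h = (1, 1) and Δ = (-9, 0), so the interior equations h_(i-1)·m_(i-1) + 2(h_(i-1)+h_i)·m_i + h_i·m_(i+1) = 6(Δ_i − Δ_(i-1)) read
  1·m_0 + 4·m_1 + 1·m_2 = 6(Δ_1 - Δ_0) = 54
Clamped end conditions give two more equations: 2h_0·m_0 + h_0·m_1 = 6(Δ_0 - s'(0)) = -57 and h_1·m_1 + 2h_1·m_2 = 6(s'(2) - Δ_1) = 6.
Hence m_0 = -167/4, m_1 = 53/2, m_2 = -41/4.
On [0, 1], with s_0(t) = a_0 + b_0·t + c_0·t² + d_0·t³: c_0 = m_0/2 = -167/8, d_0 = (m_1 - m_0)/(6h_0) = 91/8, b_0 = Δ_0 - h_0(2m_0 + m_1)/6 = 1/2.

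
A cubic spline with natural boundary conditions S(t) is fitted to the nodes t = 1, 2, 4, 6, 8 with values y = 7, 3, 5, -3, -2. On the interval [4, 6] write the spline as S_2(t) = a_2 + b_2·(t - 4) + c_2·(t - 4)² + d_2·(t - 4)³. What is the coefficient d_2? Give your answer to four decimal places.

Put σ_i = S'' at the i-th knot. Here h = (1, 2, 2, 2) and Δ = (-4, 1, -4, 1/2), so the interior equations h_(i-1)·σ_(i-1) + 2(h_(i-1)+h_i)·σ_i + h_i·σ_(i+1) = 6(Δ_i − Δ_(i-1)) read
  1·σ_0 + 6·σ_1 + 2·σ_2 = 6(Δ_1 - Δ_0) = 30
  2·σ_1 + 8·σ_2 + 2·σ_3 = 6(Δ_2 - Δ_1) = -30
  2·σ_2 + 8·σ_3 + 2·σ_4 = 6(Δ_3 - Δ_2) = 27
Natural end conditions: σ_0 = σ_4 = 0.
Forward elimination and back-substitution give σ_0 = 0, σ_1 = 597/82, σ_2 = -561/82, σ_3 = 417/82, σ_4 = 0.
On [4, 6], with S_2(t) = a_2 + b_2·(t - 4) + c_2·(t - 4)² + d_2·(t - 4)³: c_2 = σ_2/2 = -561/164, d_2 = (σ_3 - σ_2)/(6h_2) = 163/164, b_2 = Δ_2 - h_2(2σ_2 + σ_3)/6 = -93/82.

0.9939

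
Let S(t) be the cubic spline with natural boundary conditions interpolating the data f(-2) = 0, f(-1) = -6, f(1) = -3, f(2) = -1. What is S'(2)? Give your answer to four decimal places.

1.6250

Write σ_i for S''(x_i). With h_i = 1, 2, 1 and divided differences Δ_i = -6, 3/2, 2, the continuity of S' gives the tridiagonal system
  1·σ_0 + 6·σ_1 + 2·σ_2 = 6(Δ_1 - Δ_0) = 45
  2·σ_1 + 6·σ_2 + 1·σ_3 = 6(Δ_2 - Δ_1) = 3
Natural end conditions: σ_0 = σ_3 = 0.
Solving the tridiagonal system: σ_0 = 0, σ_1 = 33/4, σ_2 = -9/4, σ_3 = 0.
On [1, 2], S'(t) = b_2 + 2c_2·(t - 1) + 3d_2·(t - 1)² with b_2 = Δ_2 - h_2(2σ_2 + σ_3)/6 = 11/4, c_2 = σ_2/2 = -9/8, d_2 = (σ_3 - σ_2)/(6h_2) = 3/8. So S'(2) = 13/8.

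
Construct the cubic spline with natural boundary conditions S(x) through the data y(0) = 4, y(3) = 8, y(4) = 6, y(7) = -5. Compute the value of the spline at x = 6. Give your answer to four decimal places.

-0.9101

Write m_i for S''(x_i). With h_i = 3, 1, 3 and divided differences Δ_i = 4/3, -2, -11/3, the continuity of S' gives the tridiagonal system
  3·m_0 + 8·m_1 + 1·m_2 = 6(Δ_1 - Δ_0) = -20
  1·m_1 + 8·m_2 + 3·m_3 = 6(Δ_2 - Δ_1) = -10
Natural end conditions: m_0 = m_3 = 0.
Solving the tridiagonal system: m_0 = 0, m_1 = -50/21, m_2 = -20/21, m_3 = 0.
On [4, 7], S(x) = 6 - 19/7·(x - 4) - 10/21·(x - 4)² + 10/189·(x - 4)³.
With (x - 4) = 2: S(6) = -172/189.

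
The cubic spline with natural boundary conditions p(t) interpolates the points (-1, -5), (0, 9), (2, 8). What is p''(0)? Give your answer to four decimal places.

Put σ_i = p'' at the i-th knot. Here h = (1, 2) and Δ = (14, -1/2), so the interior equations h_(i-1)·σ_(i-1) + 2(h_(i-1)+h_i)·σ_i + h_i·σ_(i+1) = 6(Δ_i − Δ_(i-1)) read
  1·σ_0 + 6·σ_1 + 2·σ_2 = 6(Δ_1 - Δ_0) = -87
Natural end conditions: σ_0 = σ_2 = 0.
Solving: σ_0 = 0, σ_1 = -29/2, σ_2 = 0.

-14.5000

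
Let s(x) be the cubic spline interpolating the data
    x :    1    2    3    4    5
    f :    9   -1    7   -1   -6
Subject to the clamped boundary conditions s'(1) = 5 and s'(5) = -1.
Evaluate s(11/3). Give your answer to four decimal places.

With M_i denoting the second derivative at x_i, h_i = 1, 1, 1, 1, and Δ_i = (y_(i+1) − y_i)/h_i = -10, 8, -8, -5:
  1·M_0 + 4·M_1 + 1·M_2 = 6(Δ_1 - Δ_0) = 108
  1·M_1 + 4·M_2 + 1·M_3 = 6(Δ_2 - Δ_1) = -96
  1·M_2 + 4·M_3 + 1·M_4 = 6(Δ_3 - Δ_2) = 18
Clamped end conditions give two more equations: 2h_0·M_0 + h_0·M_1 = 6(Δ_0 - s'(1)) = -90 and h_3·M_3 + 2h_3·M_4 = 6(s'(5) - Δ_3) = 24.
Solving the tridiagonal system: M_0 = -291/4, M_1 = 111/2, M_2 = -165/4, M_3 = 27/2, M_4 = 21/4.
On [3, 4], s(x) = 7 + 7/2·(x - 3) - 165/8·(x - 3)² + 73/8·(x - 3)³.
With (x - 3) = 2/3: s(11/3) = 155/54.

2.8704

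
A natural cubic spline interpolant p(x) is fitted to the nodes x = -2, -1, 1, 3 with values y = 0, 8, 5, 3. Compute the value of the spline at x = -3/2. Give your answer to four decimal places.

Put m_i = p'' at the i-th knot. Here h = (1, 2, 2) and Δ = (8, -3/2, -1), so the interior equations h_(i-1)·m_(i-1) + 2(h_(i-1)+h_i)·m_i + h_i·m_(i+1) = 6(Δ_i − Δ_(i-1)) read
  1·m_0 + 6·m_1 + 2·m_2 = 6(Δ_1 - Δ_0) = -57
  2·m_1 + 8·m_2 + 2·m_3 = 6(Δ_2 - Δ_1) = 3
Natural end conditions: m_0 = m_3 = 0.
Forward elimination and back-substitution give m_0 = 0, m_1 = -21/2, m_2 = 3, m_3 = 0.
On [-2, -1], p(x) = 0 + 39/4·(x + 2) + 0·(x + 2)² - 7/4·(x + 2)³.
With (x + 2) = 1/2: p(-3/2) = 149/32.

4.6563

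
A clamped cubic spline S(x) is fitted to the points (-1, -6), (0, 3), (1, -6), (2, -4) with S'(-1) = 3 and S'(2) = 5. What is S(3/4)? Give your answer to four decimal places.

Put M_i = S'' at the i-th knot. Here h = (1, 1, 1) and Δ = (9, -9, 2), so the interior equations h_(i-1)·M_(i-1) + 2(h_(i-1)+h_i)·M_i + h_i·M_(i+1) = 6(Δ_i − Δ_(i-1)) read
  1·M_0 + 4·M_1 + 1·M_2 = 6(Δ_1 - Δ_0) = -108
  1·M_1 + 4·M_2 + 1·M_3 = 6(Δ_2 - Δ_1) = 66
Clamped end conditions give two more equations: 2h_0·M_0 + h_0·M_1 = 6(Δ_0 - S'(-1)) = 36 and h_2·M_2 + 2h_2·M_3 = 6(S'(2) - Δ_2) = 18.
Solving: M_0 = 602/15, M_1 = -664/15, M_2 = 434/15, M_3 = -82/15.
On [0, 1], S(x) = 3 + 14/15·x - 332/15·x² + 61/5·x³.
With x = 3/4: S(3/4) = -1153/320.

-3.6031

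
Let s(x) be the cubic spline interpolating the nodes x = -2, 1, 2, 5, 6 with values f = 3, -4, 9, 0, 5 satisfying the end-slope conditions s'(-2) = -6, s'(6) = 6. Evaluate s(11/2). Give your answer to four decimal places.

1.8872

Let m_i = s''(x_i). Step sizes h_i = 3, 1, 3, 1; slopes of the chords Δ_i = (y_(i+1) - y_i)/h_i = -7/3, 13, -3, 5.
  3·m_0 + 8·m_1 + 1·m_2 = 6(Δ_1 - Δ_0) = 92
  1·m_1 + 8·m_2 + 3·m_3 = 6(Δ_2 - Δ_1) = -96
  3·m_2 + 8·m_3 + 1·m_4 = 6(Δ_3 - Δ_2) = 48
Clamped end conditions give two more equations: 2h_0·m_0 + h_0·m_1 = 6(Δ_0 - s'(-2)) = 22 and h_3·m_3 + 2h_3·m_4 = 6(s'(6) - Δ_3) = 6.
Forward elimination and back-substitution give m_0 = -145/36, m_1 = 277/18, m_2 = -685/36, m_3 = 245/18, m_4 = -137/36.
On [5, 6], s(x) = 0 + 79/72·(x - 5) + 245/36·(x - 5)² - 209/72·(x - 5)³.
With (x - 5) = 1/2: s(11/2) = 1087/576.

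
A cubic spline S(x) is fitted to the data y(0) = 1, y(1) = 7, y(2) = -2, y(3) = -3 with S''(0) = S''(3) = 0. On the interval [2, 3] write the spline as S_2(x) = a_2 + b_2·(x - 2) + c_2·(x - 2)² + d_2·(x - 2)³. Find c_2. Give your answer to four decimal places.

9.4000

With σ_i denoting the second derivative at x_i, h_i = 1, 1, 1, and Δ_i = (y_(i+1) − y_i)/h_i = 6, -9, -1:
  1·σ_0 + 4·σ_1 + 1·σ_2 = 6(Δ_1 - Δ_0) = -90
  1·σ_1 + 4·σ_2 + 1·σ_3 = 6(Δ_2 - Δ_1) = 48
Natural end conditions: σ_0 = σ_3 = 0.
Hence σ_0 = 0, σ_1 = -136/5, σ_2 = 94/5, σ_3 = 0.
On [2, 3], with S_2(x) = a_2 + b_2·(x - 2) + c_2·(x - 2)² + d_2·(x - 2)³: c_2 = σ_2/2 = 47/5, d_2 = (σ_3 - σ_2)/(6h_2) = -47/15, b_2 = Δ_2 - h_2(2σ_2 + σ_3)/6 = -109/15.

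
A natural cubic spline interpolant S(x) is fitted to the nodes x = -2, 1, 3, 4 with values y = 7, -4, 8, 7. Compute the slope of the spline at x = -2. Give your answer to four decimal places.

Write M_i for S''(x_i). With h_i = 3, 2, 1 and divided differences Δ_i = -11/3, 6, -1, the continuity of S' gives the tridiagonal system
  3·M_0 + 10·M_1 + 2·M_2 = 6(Δ_1 - Δ_0) = 58
  2·M_1 + 6·M_2 + 1·M_3 = 6(Δ_2 - Δ_1) = -42
Natural end conditions: M_0 = M_3 = 0.
Solving the tridiagonal system: M_0 = 0, M_1 = 54/7, M_2 = -67/7, M_3 = 0.
On [-2, 1], S'(x) = b_0 + 2c_0·(x + 2) + 3d_0·(x + 2)² with b_0 = Δ_0 - h_0(2M_0 + M_1)/6 = -158/21, c_0 = M_0/2 = 0, d_0 = (M_1 - M_0)/(6h_0) = 3/7. So S'(-2) = -158/21.

-7.5238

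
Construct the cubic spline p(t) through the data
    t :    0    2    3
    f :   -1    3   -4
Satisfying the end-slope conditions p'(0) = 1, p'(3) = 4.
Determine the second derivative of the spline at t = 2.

-20

Put M_i = p'' at the i-th knot. Here h = (2, 1) and Δ = (2, -7), so the interior equations h_(i-1)·M_(i-1) + 2(h_(i-1)+h_i)·M_i + h_i·M_(i+1) = 6(Δ_i − Δ_(i-1)) read
  2·M_0 + 6·M_1 + 1·M_2 = 6(Δ_1 - Δ_0) = -54
Clamped end conditions give two more equations: 2h_0·M_0 + h_0·M_1 = 6(Δ_0 - p'(0)) = 6 and h_1·M_1 + 2h_1·M_2 = 6(p'(3) - Δ_1) = 66.
Solving: M_0 = 23/2, M_1 = -20, M_2 = 43.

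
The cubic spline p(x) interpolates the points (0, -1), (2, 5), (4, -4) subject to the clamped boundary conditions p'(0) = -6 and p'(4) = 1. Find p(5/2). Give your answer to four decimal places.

With M_i denoting the second derivative at x_i, h_i = 2, 2, and Δ_i = (y_(i+1) − y_i)/h_i = 3, -9/2:
  2·M_0 + 8·M_1 + 2·M_2 = 6(Δ_1 - Δ_0) = -45
Clamped end conditions give two more equations: 2h_0·M_0 + h_0·M_1 = 6(Δ_0 - p'(0)) = 54 and h_1·M_1 + 2h_1·M_2 = 6(p'(4) - Δ_1) = 33.
Hence M_0 = 167/8, M_1 = -59/4, M_2 = 125/8.
On [2, 4], p(x) = 5 + 1/8·(x - 2) - 59/8·(x - 2)² + 81/32·(x - 2)³.
With (x - 2) = 1/2: p(5/2) = 905/256.

3.5352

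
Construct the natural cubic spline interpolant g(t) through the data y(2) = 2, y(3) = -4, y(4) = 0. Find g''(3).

Let σ_i = g''(x_i). Step sizes h_i = 1, 1; slopes of the chords Δ_i = (y_(i+1) - y_i)/h_i = -6, 4.
  1·σ_0 + 4·σ_1 + 1·σ_2 = 6(Δ_1 - Δ_0) = 60
Natural end conditions: σ_0 = σ_2 = 0.
Solving the tridiagonal system: σ_0 = 0, σ_1 = 15, σ_2 = 0.

15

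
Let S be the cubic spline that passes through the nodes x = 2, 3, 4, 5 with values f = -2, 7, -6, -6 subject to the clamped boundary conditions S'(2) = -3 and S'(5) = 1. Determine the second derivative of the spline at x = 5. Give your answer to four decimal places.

-16.1333

Let M_i = S''(x_i). Step sizes h_i = 1, 1, 1; slopes of the chords Δ_i = (y_(i+1) - y_i)/h_i = 9, -13, 0.
  1·M_0 + 4·M_1 + 1·M_2 = 6(Δ_1 - Δ_0) = -132
  1·M_1 + 4·M_2 + 1·M_3 = 6(Δ_2 - Δ_1) = 78
Clamped end conditions give two more equations: 2h_0·M_0 + h_0·M_1 = 6(Δ_0 - S'(2)) = 72 and h_2·M_2 + 2h_2·M_3 = 6(S'(5) - Δ_2) = 6.
Hence M_0 = 982/15, M_1 = -884/15, M_2 = 574/15, M_3 = -242/15.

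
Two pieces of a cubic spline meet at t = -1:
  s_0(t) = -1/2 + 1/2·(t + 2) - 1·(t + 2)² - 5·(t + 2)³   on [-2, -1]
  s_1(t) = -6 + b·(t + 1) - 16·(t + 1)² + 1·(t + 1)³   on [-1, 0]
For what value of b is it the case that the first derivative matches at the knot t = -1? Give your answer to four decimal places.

s_0'(t) = 1/2 - 2·(t + 2) - 15·(t + 2)², so s_0'(-1) = -33/2. On the right, s_1'(-1) = b, so b = -33/2.

-16.5000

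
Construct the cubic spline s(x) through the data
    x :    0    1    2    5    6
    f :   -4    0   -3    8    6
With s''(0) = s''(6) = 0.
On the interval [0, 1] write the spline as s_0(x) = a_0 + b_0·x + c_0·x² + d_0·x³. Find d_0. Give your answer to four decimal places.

Let M_i = s''(x_i). Step sizes h_i = 1, 1, 3, 1; slopes of the chords Δ_i = (y_(i+1) - y_i)/h_i = 4, -3, 11/3, -2.
  1·M_0 + 4·M_1 + 1·M_2 = 6(Δ_1 - Δ_0) = -42
  1·M_1 + 8·M_2 + 3·M_3 = 6(Δ_2 - Δ_1) = 40
  3·M_2 + 8·M_3 + 1·M_4 = 6(Δ_3 - Δ_2) = -34
Natural end conditions: M_0 = M_4 = 0.
Solving the tridiagonal system: M_0 = 0, M_1 = -683/53, M_2 = 506/53, M_3 = -415/53, M_4 = 0.
On [0, 1], with s_0(x) = a_0 + b_0·x + c_0·x² + d_0·x³: c_0 = M_0/2 = 0, d_0 = (M_1 - M_0)/(6h_0) = -683/318, b_0 = Δ_0 - h_0(2M_0 + M_1)/6 = 1955/318.

-2.1478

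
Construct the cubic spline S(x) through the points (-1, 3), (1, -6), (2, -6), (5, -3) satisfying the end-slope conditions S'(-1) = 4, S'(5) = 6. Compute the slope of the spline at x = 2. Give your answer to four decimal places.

0.8214

With M_i denoting the second derivative at x_i, h_i = 2, 1, 3, and Δ_i = (y_(i+1) − y_i)/h_i = -9/2, 0, 1:
  2·M_0 + 6·M_1 + 1·M_2 = 6(Δ_1 - Δ_0) = 27
  1·M_1 + 8·M_2 + 3·M_3 = 6(Δ_2 - Δ_1) = 6
Clamped end conditions give two more equations: 2h_0·M_0 + h_0·M_1 = 6(Δ_0 - S'(-1)) = -51 and h_2·M_2 + 2h_2·M_3 = 6(S'(5) - Δ_2) = 30.
Hence M_0 = -769/42, M_1 = 467/42, M_2 = -65/21, M_3 = 275/42.
On [2, 5], S'(x) = b_2 + 2c_2·(x - 2) + 3d_2·(x - 2)² with b_2 = Δ_2 - h_2(2M_2 + M_3)/6 = 23/28, c_2 = M_2/2 = -65/42, d_2 = (M_3 - M_2)/(6h_2) = 15/28. So S'(2) = 23/28.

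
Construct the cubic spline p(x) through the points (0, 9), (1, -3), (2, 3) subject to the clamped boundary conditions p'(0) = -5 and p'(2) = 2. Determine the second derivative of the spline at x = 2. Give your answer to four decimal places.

-35.5000

Write M_i for p''(x_i). With h_i = 1, 1 and divided differences Δ_i = -12, 6, the continuity of p' gives the tridiagonal system
  1·M_0 + 4·M_1 + 1·M_2 = 6(Δ_1 - Δ_0) = 108
Clamped end conditions give two more equations: 2h_0·M_0 + h_0·M_1 = 6(Δ_0 - p'(0)) = -42 and h_1·M_1 + 2h_1·M_2 = 6(p'(2) - Δ_1) = -24.
Solving: M_0 = -89/2, M_1 = 47, M_2 = -71/2.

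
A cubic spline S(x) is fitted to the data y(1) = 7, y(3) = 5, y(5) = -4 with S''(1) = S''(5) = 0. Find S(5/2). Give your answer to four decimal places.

Put m_i = S'' at the i-th knot. Here h = (2, 2) and Δ = (-1, -9/2), so the interior equations h_(i-1)·m_(i-1) + 2(h_(i-1)+h_i)·m_i + h_i·m_(i+1) = 6(Δ_i − Δ_(i-1)) read
  2·m_0 + 8·m_1 + 2·m_2 = 6(Δ_1 - Δ_0) = -21
Natural end conditions: m_0 = m_2 = 0.
Solving the tridiagonal system: m_0 = 0, m_1 = -21/8, m_2 = 0.
On [1, 3], S(x) = 7 - 1/8·(x - 1) + 0·(x - 1)² - 7/32·(x - 1)³.
With (x - 1) = 3/2: S(5/2) = 1555/256.

6.0742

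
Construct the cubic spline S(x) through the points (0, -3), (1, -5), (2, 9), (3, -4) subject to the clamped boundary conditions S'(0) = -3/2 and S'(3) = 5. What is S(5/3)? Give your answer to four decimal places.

6.5704

Write σ_i for S''(x_i). With h_i = 1, 1, 1 and divided differences Δ_i = -2, 14, -13, the continuity of S' gives the tridiagonal system
  1·σ_0 + 4·σ_1 + 1·σ_2 = 6(Δ_1 - Δ_0) = 96
  1·σ_1 + 4·σ_2 + 1·σ_3 = 6(Δ_2 - Δ_1) = -162
Clamped end conditions give two more equations: 2h_0·σ_0 + h_0·σ_1 = 6(Δ_0 - S'(0)) = -3 and h_2·σ_2 + 2h_2·σ_3 = 6(S'(3) - Δ_2) = 108.
Hence σ_0 = -394/15, σ_1 = 743/15, σ_2 = -1138/15, σ_3 = 1379/15.
On [1, 2], S(x) = -5 + 152/15·(x - 1) + 743/30·(x - 1)² - 209/10·(x - 1)³.
With (x - 1) = 2/3: S(5/3) = 887/135.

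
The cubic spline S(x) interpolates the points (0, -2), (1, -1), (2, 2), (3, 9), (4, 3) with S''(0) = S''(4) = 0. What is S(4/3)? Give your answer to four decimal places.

Let M_i = S''(x_i). Step sizes h_i = 1, 1, 1, 1; slopes of the chords Δ_i = (y_(i+1) - y_i)/h_i = 1, 3, 7, -6.
  1·M_0 + 4·M_1 + 1·M_2 = 6(Δ_1 - Δ_0) = 12
  1·M_1 + 4·M_2 + 1·M_3 = 6(Δ_2 - Δ_1) = 24
  1·M_2 + 4·M_3 + 1·M_4 = 6(Δ_3 - Δ_2) = -78
Natural end conditions: M_0 = M_4 = 0.
Hence M_0 = 0, M_1 = 3/28, M_2 = 81/7, M_3 = -627/28, M_4 = 0.
On [1, 2], S(x) = -1 + 29/28·(x - 1) + 3/56·(x - 1)² + 107/56·(x - 1)³.
With (x - 1) = 1/3: S(4/3) = -437/756.

-0.5780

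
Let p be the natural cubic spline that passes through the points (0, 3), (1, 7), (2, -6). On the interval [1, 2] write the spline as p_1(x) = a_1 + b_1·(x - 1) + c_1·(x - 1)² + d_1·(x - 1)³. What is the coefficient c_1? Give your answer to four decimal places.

With M_i denoting the second derivative at x_i, h_i = 1, 1, and Δ_i = (y_(i+1) − y_i)/h_i = 4, -13:
  1·M_0 + 4·M_1 + 1·M_2 = 6(Δ_1 - Δ_0) = -102
Natural end conditions: M_0 = M_2 = 0.
Solving the tridiagonal system: M_0 = 0, M_1 = -51/2, M_2 = 0.
On [1, 2], with p_1(x) = a_1 + b_1·(x - 1) + c_1·(x - 1)² + d_1·(x - 1)³: c_1 = M_1/2 = -51/4, d_1 = (M_2 - M_1)/(6h_1) = 17/4, b_1 = Δ_1 - h_1(2M_1 + M_2)/6 = -9/2.

-12.7500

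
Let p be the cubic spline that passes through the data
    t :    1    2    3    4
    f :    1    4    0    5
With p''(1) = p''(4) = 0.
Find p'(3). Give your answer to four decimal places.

-0.7333

Write M_i for p''(x_i). With h_i = 1, 1, 1 and divided differences Δ_i = 3, -4, 5, the continuity of p' gives the tridiagonal system
  1·M_0 + 4·M_1 + 1·M_2 = 6(Δ_1 - Δ_0) = -42
  1·M_1 + 4·M_2 + 1·M_3 = 6(Δ_2 - Δ_1) = 54
Natural end conditions: M_0 = M_3 = 0.
Forward elimination and back-substitution give M_0 = 0, M_1 = -74/5, M_2 = 86/5, M_3 = 0.
On [3, 4], p'(t) = b_2 + 2c_2·(t - 3) + 3d_2·(t - 3)² with b_2 = Δ_2 - h_2(2M_2 + M_3)/6 = -11/15, c_2 = M_2/2 = 43/5, d_2 = (M_3 - M_2)/(6h_2) = -43/15. So p'(3) = -11/15.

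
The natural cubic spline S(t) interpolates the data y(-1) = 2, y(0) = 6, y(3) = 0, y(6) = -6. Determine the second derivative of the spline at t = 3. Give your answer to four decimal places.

1.2414

Put m_i = S'' at the i-th knot. Here h = (1, 3, 3) and Δ = (4, -2, -2), so the interior equations h_(i-1)·m_(i-1) + 2(h_(i-1)+h_i)·m_i + h_i·m_(i+1) = 6(Δ_i − Δ_(i-1)) read
  1·m_0 + 8·m_1 + 3·m_2 = 6(Δ_1 - Δ_0) = -36
  3·m_1 + 12·m_2 + 3·m_3 = 6(Δ_2 - Δ_1) = 0
Natural end conditions: m_0 = m_3 = 0.
Hence m_0 = 0, m_1 = -144/29, m_2 = 36/29, m_3 = 0.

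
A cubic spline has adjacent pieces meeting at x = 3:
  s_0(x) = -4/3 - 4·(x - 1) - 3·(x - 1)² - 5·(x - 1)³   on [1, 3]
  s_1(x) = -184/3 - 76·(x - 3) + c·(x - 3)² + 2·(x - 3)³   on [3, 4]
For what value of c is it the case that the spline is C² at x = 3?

-33

s_0''(x) = -6 - 30·(x - 1), so s_0''(3) = -66. On the right, s_1''(3) = 2c, so c = -33.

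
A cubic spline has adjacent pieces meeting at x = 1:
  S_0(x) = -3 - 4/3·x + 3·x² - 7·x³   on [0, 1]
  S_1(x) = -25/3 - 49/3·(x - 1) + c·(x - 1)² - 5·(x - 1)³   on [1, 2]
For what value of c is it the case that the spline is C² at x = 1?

-18

S_0''(x) = 6 - 42·x, so S_0''(1) = -36. On the right, S_1''(1) = 2c, so c = -18.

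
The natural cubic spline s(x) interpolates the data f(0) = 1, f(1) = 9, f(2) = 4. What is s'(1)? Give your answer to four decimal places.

1.5000

Write M_i for s''(x_i). With h_i = 1, 1 and divided differences Δ_i = 8, -5, the continuity of s' gives the tridiagonal system
  1·M_0 + 4·M_1 + 1·M_2 = 6(Δ_1 - Δ_0) = -78
Natural end conditions: M_0 = M_2 = 0.
Forward elimination and back-substitution give M_0 = 0, M_1 = -39/2, M_2 = 0.
On [1, 2], s'(x) = b_1 + 2c_1·(x - 1) + 3d_1·(x - 1)² with b_1 = Δ_1 - h_1(2M_1 + M_2)/6 = 3/2, c_1 = M_1/2 = -39/4, d_1 = (M_2 - M_1)/(6h_1) = 13/4. So s'(1) = 3/2.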